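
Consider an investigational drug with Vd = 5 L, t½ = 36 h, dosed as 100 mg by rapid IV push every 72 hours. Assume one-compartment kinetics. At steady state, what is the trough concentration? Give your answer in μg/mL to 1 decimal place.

6.7 μg/mL

The dosing interval is 2 half-lives, so f = 2^(−2) = 0.25.
At steady state, R = 1/(1 − 0.25) = 4/3.
Single-dose peak C₀ = D/Vd = 100/5 = 20 μg/mL.
Steady-state peak Cmax,ss = C₀·R = 20 × 4/3 ≈ 26.667 μg/mL.
Steady-state trough Cmin,ss = Cmax,ss·f ≈ 26.667 × 0.25 ≈ 6.667 μg/mL.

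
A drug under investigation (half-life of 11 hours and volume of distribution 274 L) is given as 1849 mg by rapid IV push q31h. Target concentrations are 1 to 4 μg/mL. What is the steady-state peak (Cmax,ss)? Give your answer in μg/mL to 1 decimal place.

τ/t½ = 31/11 ≈ 2.8182, so fraction remaining f = (1/2)^(31/11) ≈ 0.1418.
Accumulation ratio R = 1/(1 − f) ≈ 1/0.8582 ≈ 1.1652.
Each bolus raises the concentration by D/Vd = 1849/274 ≈ 6.748 μg/mL.
Steady-state peak Cmax,ss = C₀·R ≈ 6.748 × 1.1652 ≈ 7.863 μg/mL.
Peak 7.9 μg/mL vs MTC 4 μg/mL: exceeds toxic threshold.

7.9 μg/mL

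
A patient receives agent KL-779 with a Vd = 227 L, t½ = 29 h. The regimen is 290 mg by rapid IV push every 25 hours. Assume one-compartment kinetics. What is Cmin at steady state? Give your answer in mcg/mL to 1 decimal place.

τ/t½ = 25/29 ≈ 0.86207, so fraction remaining f = (1/2)^(25/29) ≈ 0.5502.
At steady state, accumulation factor R = 1/(1 − e^(−kτ)) ≈ 2.2232.
Each bolus raises the concentration by D/Vd = 290/227 ≈ 1.278 mcg/mL.
Steady-state peak Cmax,ss = C₀·R ≈ 1.278 × 2.2232 ≈ 2.841 mcg/mL.
Steady-state trough Cmin,ss = Cmax,ss·f ≈ 2.841 × 0.5502 ≈ 1.563 mcg/mL.

1.6 mcg/mL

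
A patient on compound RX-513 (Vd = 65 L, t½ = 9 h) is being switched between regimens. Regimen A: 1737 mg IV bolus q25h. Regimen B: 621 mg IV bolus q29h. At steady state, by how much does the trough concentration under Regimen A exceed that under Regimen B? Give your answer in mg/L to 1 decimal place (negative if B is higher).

Regimen A: f = (1/2)^(25/9) ≈ 0.1458; Cmin,ss = (1737/65)·f/(1−f) ≈ 4.561 mg/L.
Regimen B: f = (1/2)^(29/9) ≈ 0.1072; Cmin,ss = (621/65)·f/(1−f) ≈ 1.147 mg/L.
Difference ≈ 4.561 − 1.147 ≈ 3.414 mg/L.

3.4 mg/L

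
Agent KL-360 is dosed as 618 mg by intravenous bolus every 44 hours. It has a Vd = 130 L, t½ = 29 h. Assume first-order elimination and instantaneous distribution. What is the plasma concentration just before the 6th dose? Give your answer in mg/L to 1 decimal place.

2.5 mg/L

f = (1/2)^(τ/t½) = (1/2)^(44/29) ≈ 0.3494.
C₀ = D/Vd = 618/130 ≈ 4.754 mg/L.
Before the 6th dose, 5 doses have been given. Superposition: Cmin = C₀·(f + f² + … + f^5).
≈ 4.754 × (0.3494 + 0.1221 + 0.0427 + 0.0149 + 0.0052) ≈ 4.754 × 0.5343 ≈ 2.540 mg/L.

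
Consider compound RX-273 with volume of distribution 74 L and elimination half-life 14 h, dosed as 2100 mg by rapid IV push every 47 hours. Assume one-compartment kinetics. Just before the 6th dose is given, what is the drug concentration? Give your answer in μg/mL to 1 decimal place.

f = (1/2)^(τ/t½) = (1/2)^(47/14) ≈ 0.0976.
C₀ = D/Vd = 2100/74 ≈ 28.378 μg/mL.
Before the 6th dose, 5 doses have been given. Superposition: Cmin = C₀·(f + f² + … + f^5).
≈ 28.378 × (0.0976 + 0.0095 + 0.0009 + 0.0001 + 0.0000) ≈ 28.378 × 0.1081 ≈ 3.068 μg/mL.

3.1 μg/mL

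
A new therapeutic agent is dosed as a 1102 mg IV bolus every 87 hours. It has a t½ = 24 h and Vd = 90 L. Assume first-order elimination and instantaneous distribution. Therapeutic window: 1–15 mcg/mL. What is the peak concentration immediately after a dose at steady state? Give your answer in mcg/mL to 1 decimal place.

13.3 mcg/mL

Over one 87-h interval, 87/24 ≈ 3.625 half-lives elapse, leaving f ≈ 0.0811 of each dose.
Accumulation ratio R = 1/(1 − f) ≈ 1/0.9189 ≈ 1.0883.
Each bolus raises the concentration by D/Vd = 1102/90 ≈ 12.244 mcg/mL.
Steady-state peak Cmax,ss = C₀·R ≈ 12.244 × 1.0883 ≈ 13.325 mcg/mL.
Peak 13.3 mcg/mL vs MTC 15 mcg/mL: below toxic threshold.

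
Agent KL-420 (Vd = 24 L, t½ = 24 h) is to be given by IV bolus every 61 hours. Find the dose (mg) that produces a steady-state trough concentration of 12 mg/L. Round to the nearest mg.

1389 mg

τ/t½ = 61/24 ≈ 2.5417, so f = (1/2)^(61/24) ≈ 0.171744.
Cmin,ss = (D/Vd)·f/(1−f), so D = Cmin,ss·Vd·(1−f)/f.
D = 12 × 24 × (1−f)/f ≈ 12 × 24 × 4.82262 ≈ 1388.91 mg.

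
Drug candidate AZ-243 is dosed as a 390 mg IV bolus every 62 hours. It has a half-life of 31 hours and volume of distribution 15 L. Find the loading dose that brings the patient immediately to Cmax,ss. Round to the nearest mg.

f = (1/2)^(62/31) ≈ 0.250000; accumulation ratio R = 1/(1−f) ≈ 1.33333.
Loading dose to hit Cmax,ss on first dose: D_load = D_maint·R ≈ 390 × 1.33333 ≈ 520.00 mg.

520 mg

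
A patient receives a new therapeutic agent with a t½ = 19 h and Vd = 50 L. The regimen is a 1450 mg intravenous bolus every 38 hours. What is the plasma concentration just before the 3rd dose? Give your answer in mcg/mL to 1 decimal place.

9.1 mcg/mL

f = (1/2)^(τ/t½) = (1/2)^(38/19) ≈ 0.2500.
C₀ = D/Vd = 1450/50 ≈ 29.000 mcg/mL.
Before the 3rd dose, 2 doses have been given. Superposition: Cmin = C₀·(f + f²).
≈ 29.000 × (0.2500 + 0.0625) ≈ 29.000 × 0.3125 ≈ 9.062 mcg/mL.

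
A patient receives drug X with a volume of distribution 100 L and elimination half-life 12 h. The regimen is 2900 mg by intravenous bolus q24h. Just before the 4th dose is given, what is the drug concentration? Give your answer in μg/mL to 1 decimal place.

f = (1/2)^(τ/t½) = (1/2)^(24/12) ≈ 0.2500.
C₀ = D/Vd = 2900/100 ≈ 29.000 μg/mL.
Before the 4th dose, 3 doses have been given. Superposition: Cmin = C₀·(f + f² + … + f^3).
≈ 29.000 × (0.2500 + 0.0625 + 0.0156) ≈ 29.000 × 0.3281 ≈ 9.515 μg/mL.

9.5 μg/mL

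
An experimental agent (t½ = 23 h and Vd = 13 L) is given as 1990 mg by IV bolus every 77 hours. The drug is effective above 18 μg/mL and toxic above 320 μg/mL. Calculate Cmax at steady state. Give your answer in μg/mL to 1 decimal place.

k = ln2/t½ = ln2/23 ≈ 0.030137 h⁻¹; fraction remaining f = e^(−kτ) = e^(−0.030137×77) ≈ 0.0982.
Accumulation ratio R = 1/(1 − f) ≈ 1/0.9018 ≈ 1.1089.
Single-dose peak C₀ = D/Vd = 1990/13 ≈ 153.077 μg/mL.
Steady-state peak Cmax,ss = C₀·R ≈ 153.077 × 1.1089 ≈ 169.747 μg/mL.
Peak 169.7 μg/mL vs MTC 320 μg/mL: below toxic threshold.

169.7 μg/mL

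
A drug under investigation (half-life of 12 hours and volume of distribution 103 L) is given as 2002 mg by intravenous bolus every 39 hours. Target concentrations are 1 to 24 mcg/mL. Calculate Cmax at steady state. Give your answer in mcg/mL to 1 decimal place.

21.7 mcg/mL

τ/t½ = 39/12 ≈ 3.25, so fraction remaining f = (1/2)^(39/12) ≈ 0.1051.
At steady state, accumulation factor R = 1/(1 − e^(−kτ)) ≈ 1.1174.
Each bolus raises the concentration by D/Vd = 2002/103 ≈ 19.437 mcg/mL.
Steady-state peak Cmax,ss = C₀·R ≈ 19.437 × 1.1174 ≈ 21.719 mcg/mL.
Peak 21.7 mcg/mL vs MTC 24 mcg/mL: below toxic threshold.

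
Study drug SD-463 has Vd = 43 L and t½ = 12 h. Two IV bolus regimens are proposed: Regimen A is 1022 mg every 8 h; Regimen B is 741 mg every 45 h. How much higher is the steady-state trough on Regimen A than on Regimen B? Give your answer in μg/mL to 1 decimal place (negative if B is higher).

Regimen A: f = (1/2)^(8/12) ≈ 0.6300; Cmin,ss = (1022/43)·f/(1−f) ≈ 40.469 μg/mL.
Regimen B: f = (1/2)^(45/12) ≈ 0.0743; Cmin,ss = (741/43)·f/(1−f) ≈ 1.383 μg/mL.
Difference ≈ 40.469 − 1.383 ≈ 39.086 μg/mL.

39.1 μg/mL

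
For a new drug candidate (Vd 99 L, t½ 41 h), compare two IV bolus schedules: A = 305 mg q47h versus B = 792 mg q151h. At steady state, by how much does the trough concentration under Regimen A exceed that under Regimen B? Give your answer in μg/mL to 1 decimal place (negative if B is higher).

Regimen A: f = (1/2)^(47/41) ≈ 0.4518; Cmin,ss = (305/99)·f/(1−f) ≈ 2.539 μg/mL.
Regimen B: f = (1/2)^(151/41) ≈ 0.0779; Cmin,ss = (792/99)·f/(1−f) ≈ 0.676 μg/mL.
Difference ≈ 2.539 − 0.676 ≈ 1.863 μg/mL.

1.9 μg/mL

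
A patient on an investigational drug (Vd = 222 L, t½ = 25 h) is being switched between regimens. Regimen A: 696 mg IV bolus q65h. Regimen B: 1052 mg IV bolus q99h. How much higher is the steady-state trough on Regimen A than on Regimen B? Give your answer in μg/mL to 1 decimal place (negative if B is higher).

Regimen A: f = (1/2)^(65/25) ≈ 0.1649; Cmin,ss = (696/222)·f/(1−f) ≈ 0.619 μg/mL.
Regimen B: f = (1/2)^(99/25) ≈ 0.0643; Cmin,ss = (1052/222)·f/(1−f) ≈ 0.326 μg/mL.
Difference ≈ 0.619 − 0.326 ≈ 0.293 μg/mL.

0.3 μg/mL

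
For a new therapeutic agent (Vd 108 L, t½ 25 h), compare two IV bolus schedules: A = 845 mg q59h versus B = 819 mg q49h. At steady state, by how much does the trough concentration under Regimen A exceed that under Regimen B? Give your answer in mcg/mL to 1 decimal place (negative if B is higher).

-0.7 mcg/mL

Regimen A: f = (1/2)^(59/25) ≈ 0.1948; Cmin,ss = (845/108)·f/(1−f) ≈ 1.893 mcg/mL.
Regimen B: f = (1/2)^(49/25) ≈ 0.2570; Cmin,ss = (819/108)·f/(1−f) ≈ 2.623 mcg/mL.
Difference ≈ 1.893 − 2.623 ≈ -0.730 mcg/mL.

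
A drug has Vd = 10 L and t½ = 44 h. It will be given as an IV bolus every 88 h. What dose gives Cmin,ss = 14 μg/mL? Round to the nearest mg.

τ/t½ = 88/44 ≈ 2, so f = (1/2)^(88/44) ≈ 0.250000.
Cmin,ss = (D/Vd)·f/(1−f), so D = Cmin,ss·Vd·(1−f)/f.
D = 14 × 10 × (1−f)/f ≈ 14 × 10 × 3.00000 ≈ 420.00 mg.

420 mg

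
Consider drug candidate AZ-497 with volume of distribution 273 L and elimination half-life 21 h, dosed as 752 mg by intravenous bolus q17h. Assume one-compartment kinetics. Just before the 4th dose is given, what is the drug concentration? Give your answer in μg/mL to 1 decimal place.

3.0 μg/mL

f = (1/2)^(τ/t½) = (1/2)^(17/21) ≈ 0.5706.
C₀ = D/Vd = 752/273 ≈ 2.755 μg/mL.
Before the 4th dose, 3 doses have been given. Superposition: Cmin = C₀·(f + f² + … + f^3).
≈ 2.755 × (0.5706 + 0.3256 + 0.1858) ≈ 2.755 × 1.0820 ≈ 2.981 μg/mL.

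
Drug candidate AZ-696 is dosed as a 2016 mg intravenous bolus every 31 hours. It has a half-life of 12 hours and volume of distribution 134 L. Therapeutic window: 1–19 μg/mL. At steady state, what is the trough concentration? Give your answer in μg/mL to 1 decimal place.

3.0 μg/mL

τ/t½ = 31/12 ≈ 2.5833, so fraction remaining f = (1/2)^(31/12) ≈ 0.1669.
At steady state, accumulation factor R = 1/(1 − e^(−kτ)) ≈ 1.2003.
Each bolus raises the concentration by D/Vd = 2016/134 ≈ 15.045 μg/mL.
Steady-state peak Cmax,ss = C₀·R ≈ 15.045 × 1.2003 ≈ 18.059 μg/mL.
Steady-state trough Cmin,ss = Cmax,ss·f ≈ 18.059 × 0.1669 ≈ 3.014 μg/mL.
Trough 3.0 μg/mL vs MEC 1 μg/mL: adequate.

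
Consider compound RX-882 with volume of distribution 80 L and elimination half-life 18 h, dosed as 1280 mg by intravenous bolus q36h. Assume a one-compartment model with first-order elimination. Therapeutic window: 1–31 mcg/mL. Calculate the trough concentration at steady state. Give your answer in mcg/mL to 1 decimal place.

5.3 mcg/mL

The dosing interval is 2 half-lives, so f = 2^(−2) = 0.25.
Accumulation ratio R = 1/(1 − f) = 1/0.75 = 4/3.
Single-dose peak C₀ = D/Vd = 1280/80 = 16 mcg/mL.
Steady-state peak Cmax,ss = C₀·R = 16 × 4/3 ≈ 21.333 mcg/mL.
Steady-state trough Cmin,ss = Cmax,ss·f ≈ 21.333 × 0.25 ≈ 5.333 mcg/mL.
Trough 5.3 mcg/mL vs MEC 1 mcg/mL: adequate.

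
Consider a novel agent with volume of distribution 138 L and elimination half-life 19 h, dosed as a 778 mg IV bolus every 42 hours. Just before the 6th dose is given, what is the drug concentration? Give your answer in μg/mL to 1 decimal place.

f = (1/2)^(τ/t½) = (1/2)^(42/19) ≈ 0.2161.
C₀ = D/Vd = 778/138 ≈ 5.638 μg/mL.
Before the 6th dose, 5 doses have been given. Superposition: Cmin = C₀·(f + f² + … + f^5).
≈ 5.638 × (0.2161 + 0.0467 + 0.0101 + 0.0022 + 0.0005) ≈ 5.638 × 0.2756 ≈ 1.554 μg/mL.

1.6 μg/mL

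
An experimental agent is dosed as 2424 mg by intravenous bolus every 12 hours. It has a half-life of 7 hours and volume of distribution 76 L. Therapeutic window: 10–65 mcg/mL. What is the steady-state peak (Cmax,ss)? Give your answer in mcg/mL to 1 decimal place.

45.9 mcg/mL

Over one 12-h interval, 12/7 ≈ 1.7143 half-lives elapse, leaving f ≈ 0.3048 of each dose.
At steady state, accumulation factor R = 1/(1 − e^(−kτ)) ≈ 1.4384.
Single-dose peak C₀ = D/Vd = 2424/76 ≈ 31.895 mcg/mL.
Steady-state peak Cmax,ss = C₀·R ≈ 31.895 × 1.4384 ≈ 45.878 mcg/mL.
Peak 45.9 mcg/mL vs MTC 65 mcg/mL: below toxic threshold.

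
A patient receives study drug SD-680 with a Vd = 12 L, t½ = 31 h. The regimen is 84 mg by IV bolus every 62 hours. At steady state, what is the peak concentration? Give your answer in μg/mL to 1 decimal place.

9.3 μg/mL

The dosing interval is 2 half-lives, so f = 2^(−2) = 0.25.
Accumulation ratio R = 1/(1 − f) = 1/0.75 = 4/3.
Single-dose peak C₀ = D/Vd = 84/12 = 7 μg/mL.
Steady-state peak Cmax,ss = C₀·R = 7 × 4/3 ≈ 9.333 μg/mL.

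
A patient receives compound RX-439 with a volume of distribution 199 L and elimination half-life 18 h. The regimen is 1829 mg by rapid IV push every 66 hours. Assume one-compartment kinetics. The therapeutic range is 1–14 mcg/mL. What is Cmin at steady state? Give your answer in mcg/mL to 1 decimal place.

τ/t½ = 66/18 ≈ 3.6667, so fraction remaining f = (1/2)^(66/18) ≈ 0.0787.
Accumulation ratio R = 1/(1 − f) ≈ 1/0.9213 ≈ 1.0854.
Each bolus raises the concentration by D/Vd = 1829/199 ≈ 9.191 mcg/mL.
Steady-state peak Cmax,ss = C₀·R ≈ 9.191 × 1.0854 ≈ 9.976 mcg/mL.
One interval later, Cmin,ss = Cmax,ss·e^(−kτ) ≈ 9.976 × 0.0787 ≈ 0.785 mcg/mL.
Trough 0.8 mcg/mL vs MEC 1 mcg/mL: subtherapeutic.

0.8 mcg/mL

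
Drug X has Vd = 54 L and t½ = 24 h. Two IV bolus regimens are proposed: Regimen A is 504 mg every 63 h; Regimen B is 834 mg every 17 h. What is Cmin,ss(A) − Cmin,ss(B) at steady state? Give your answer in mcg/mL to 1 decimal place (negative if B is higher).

-22.6 mcg/mL

Regimen A: f = (1/2)^(63/24) ≈ 0.1621; Cmin,ss = (504/54)·f/(1−f) ≈ 1.806 mcg/mL.
Regimen B: f = (1/2)^(17/24) ≈ 0.6120; Cmin,ss = (834/54)·f/(1−f) ≈ 24.361 mcg/mL.
Difference ≈ 1.806 − 24.361 ≈ -22.555 mcg/mL.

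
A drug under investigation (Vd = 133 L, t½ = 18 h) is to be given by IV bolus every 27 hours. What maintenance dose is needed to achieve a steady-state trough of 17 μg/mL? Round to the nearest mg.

τ/t½ = 27/18 ≈ 1.5, so f = (1/2)^(27/18) ≈ 0.353553.
Cmin,ss = (D/Vd)·f/(1−f), so D = Cmin,ss·Vd·(1−f)/f.
D = 17 × 133 × (1−f)/f ≈ 17 × 133 × 1.82843 ≈ 4134.08 mg.

4134 mg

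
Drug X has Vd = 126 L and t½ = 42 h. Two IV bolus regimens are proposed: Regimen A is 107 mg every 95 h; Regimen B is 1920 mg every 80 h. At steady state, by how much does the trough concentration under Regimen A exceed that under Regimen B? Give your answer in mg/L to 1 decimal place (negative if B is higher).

Regimen A: f = (1/2)^(95/42) ≈ 0.2085; Cmin,ss = (107/126)·f/(1−f) ≈ 0.224 mg/L.
Regimen B: f = (1/2)^(80/42) ≈ 0.2671; Cmin,ss = (1920/126)·f/(1−f) ≈ 5.553 mg/L.
Difference ≈ 0.224 − 5.553 ≈ -5.329 mg/L.

-5.3 mg/L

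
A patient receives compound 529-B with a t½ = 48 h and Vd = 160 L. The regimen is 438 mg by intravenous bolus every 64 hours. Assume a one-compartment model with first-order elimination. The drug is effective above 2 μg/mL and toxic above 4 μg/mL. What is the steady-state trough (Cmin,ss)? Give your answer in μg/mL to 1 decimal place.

τ/t½ = 64/48 ≈ 1.3333, so fraction remaining f = (1/2)^(64/48) ≈ 0.3969.
At steady state, accumulation factor R = 1/(1 − e^(−kτ)) ≈ 1.6581.
Single-dose peak C₀ = D/Vd = 438/160 ≈ 2.737 μg/mL.
Steady-state peak Cmax,ss = C₀·R ≈ 2.737 × 1.6581 ≈ 4.538 μg/mL.
One interval later, Cmin,ss = Cmax,ss·e^(−kτ) ≈ 4.538 × 0.3969 ≈ 1.801 μg/mL.
Trough 1.8 μg/mL vs MEC 2 μg/mL: subtherapeutic.

1.8 μg/mL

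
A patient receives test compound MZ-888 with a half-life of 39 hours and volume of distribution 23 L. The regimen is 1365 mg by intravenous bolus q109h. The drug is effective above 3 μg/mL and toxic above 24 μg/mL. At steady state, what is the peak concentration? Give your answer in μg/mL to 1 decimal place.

Over one 109-h interval, 109/39 ≈ 2.7949 half-lives elapse, leaving f ≈ 0.1441 of each dose.
At steady state, accumulation factor R = 1/(1 − e^(−kτ)) ≈ 1.1684.
Single-dose peak C₀ = D/Vd = 1365/23 ≈ 59.348 μg/mL.
Steady-state peak Cmax,ss = C₀·R ≈ 59.348 × 1.1684 ≈ 69.342 μg/mL.
Peak 69.3 μg/mL vs MTC 24 μg/mL: exceeds toxic threshold.

69.3 μg/mL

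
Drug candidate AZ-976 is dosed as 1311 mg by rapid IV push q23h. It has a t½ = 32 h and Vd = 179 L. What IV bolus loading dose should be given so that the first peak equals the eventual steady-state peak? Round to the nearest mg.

3341 mg

f = (1/2)^(23/32) ≈ 0.607624; accumulation ratio R = 1/(1−f) ≈ 2.54858.
Loading dose to hit Cmax,ss on first dose: D_load = D_maint·R ≈ 1311 × 2.54858 ≈ 3341.19 mg.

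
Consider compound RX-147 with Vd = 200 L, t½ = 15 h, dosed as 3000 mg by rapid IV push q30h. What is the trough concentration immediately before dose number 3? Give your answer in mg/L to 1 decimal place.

4.7 mg/L

f = (1/2)^(τ/t½) = (1/2)^(30/15) ≈ 0.2500.
C₀ = D/Vd = 3000/200 ≈ 15.000 mg/L.
Before the 3rd dose, 2 doses have been given. Superposition: Cmin = C₀·(f + f²).
≈ 15.000 × (0.2500 + 0.0625) ≈ 15.000 × 0.3125 ≈ 4.688 mg/L.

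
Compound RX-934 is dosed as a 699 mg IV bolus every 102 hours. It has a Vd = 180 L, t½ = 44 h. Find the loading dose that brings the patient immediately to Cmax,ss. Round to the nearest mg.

874 mg

f = (1/2)^(102/44) ≈ 0.200520; accumulation ratio R = 1/(1−f) ≈ 1.25081.
Loading dose to hit Cmax,ss on first dose: D_load = D_maint·R ≈ 699 × 1.25081 ≈ 874.32 mg.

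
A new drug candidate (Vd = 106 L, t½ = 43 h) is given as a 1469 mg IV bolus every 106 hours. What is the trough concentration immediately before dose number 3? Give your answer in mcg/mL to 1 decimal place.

3.0 mcg/mL

f = (1/2)^(τ/t½) = (1/2)^(106/43) ≈ 0.1811.
C₀ = D/Vd = 1469/106 ≈ 13.858 mcg/mL.
Before the 3rd dose, 2 doses have been given. Superposition: Cmin = C₀·(f + f²).
≈ 13.858 × (0.1811 + 0.0328) ≈ 13.858 × 0.2139 ≈ 2.964 mcg/mL.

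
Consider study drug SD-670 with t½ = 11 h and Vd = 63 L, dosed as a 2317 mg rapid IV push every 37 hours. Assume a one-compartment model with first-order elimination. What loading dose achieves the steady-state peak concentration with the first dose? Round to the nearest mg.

2566 mg

f = (1/2)^(37/11) ≈ 0.097150; accumulation ratio R = 1/(1−f) ≈ 1.10760.
Loading dose to hit Cmax,ss on first dose: D_load = D_maint·R ≈ 2317 × 1.10760 ≈ 2566.31 mg.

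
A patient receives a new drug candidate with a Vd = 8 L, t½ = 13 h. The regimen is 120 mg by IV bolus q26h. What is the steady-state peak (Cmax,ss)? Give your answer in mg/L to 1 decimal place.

20.0 mg/L

The dosing interval is 2 half-lives, so f = 2^(−2) = 0.25.
At steady state, R = 1/(1 − 0.25) = 4/3.
Single-dose peak C₀ = D/Vd = 120/8 = 15 mg/L.
Steady-state peak Cmax,ss = C₀·R = 15 × 4/3 ≈ 20.000 mg/L.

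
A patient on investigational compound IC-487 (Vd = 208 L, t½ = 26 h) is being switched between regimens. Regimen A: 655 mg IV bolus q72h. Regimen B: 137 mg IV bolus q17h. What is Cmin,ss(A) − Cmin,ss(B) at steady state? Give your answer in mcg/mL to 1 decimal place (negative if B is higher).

-0.6 mcg/mL

Regimen A: f = (1/2)^(72/26) ≈ 0.1467; Cmin,ss = (655/208)·f/(1−f) ≈ 0.541 mcg/mL.
Regimen B: f = (1/2)^(17/26) ≈ 0.6356; Cmin,ss = (137/208)·f/(1−f) ≈ 1.149 mcg/mL.
Difference ≈ 0.541 − 1.149 ≈ -0.608 mcg/mL.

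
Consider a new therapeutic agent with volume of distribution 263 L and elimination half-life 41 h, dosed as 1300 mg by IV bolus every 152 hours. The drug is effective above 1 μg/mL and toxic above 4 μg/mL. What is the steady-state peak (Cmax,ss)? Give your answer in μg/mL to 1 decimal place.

5.4 μg/mL

k = ln2/t½ = ln2/41 ≈ 0.016906 h⁻¹; fraction remaining f = e^(−kτ) = e^(−0.016906×152) ≈ 0.0766.
At steady state, accumulation factor R = 1/(1 − e^(−kτ)) ≈ 1.0830.
Single-dose peak C₀ = D/Vd = 1300/263 ≈ 4.943 μg/mL.
Steady-state peak Cmax,ss = C₀·R ≈ 4.943 × 1.0830 ≈ 5.353 μg/mL.
Peak 5.4 μg/mL vs MTC 4 μg/mL: exceeds toxic threshold.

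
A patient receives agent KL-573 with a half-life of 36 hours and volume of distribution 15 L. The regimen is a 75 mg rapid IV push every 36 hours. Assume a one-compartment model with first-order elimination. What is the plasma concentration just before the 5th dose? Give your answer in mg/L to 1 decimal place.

f = (1/2)^(τ/t½) = (1/2)^(36/36) ≈ 0.5000.
C₀ = D/Vd = 75/15 ≈ 5.000 mg/L.
Before the 5th dose, 4 doses have been given. Superposition: Cmin = C₀·(f + f² + … + f^4).
≈ 5.000 × (0.5000 + 0.2500 + 0.1250 + 0.0625) ≈ 5.000 × 0.9375 ≈ 4.688 mg/L.

4.7 mg/L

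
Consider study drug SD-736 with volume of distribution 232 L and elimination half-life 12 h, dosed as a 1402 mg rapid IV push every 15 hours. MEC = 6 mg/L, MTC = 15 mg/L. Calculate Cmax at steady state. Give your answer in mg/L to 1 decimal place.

Over one 15-h interval, 15/12 ≈ 1.25 half-lives elapse, leaving f ≈ 0.4204 of each dose.
At steady state, accumulation factor R = 1/(1 − e^(−kτ)) ≈ 1.7253.
Each bolus raises the concentration by D/Vd = 1402/232 ≈ 6.043 mg/L.
Steady-state peak Cmax,ss = C₀·R ≈ 6.043 × 1.7253 ≈ 10.426 mg/L.
Peak 10.4 mg/L vs MTC 15 mg/L: below toxic threshold.

10.4 mg/L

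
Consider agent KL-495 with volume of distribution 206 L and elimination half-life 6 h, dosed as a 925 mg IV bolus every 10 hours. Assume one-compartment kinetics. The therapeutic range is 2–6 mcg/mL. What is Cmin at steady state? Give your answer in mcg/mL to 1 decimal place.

2.1 mcg/mL

Over one 10-h interval, 10/6 ≈ 1.6667 half-lives elapse, leaving f ≈ 0.3150 of each dose.
Each bolus raises the concentration by D/Vd = 925/206 ≈ 4.490 mcg/mL.
Steady-state trough Cmin,ss = C₀·f/(1−f) ≈ 4.490 × 0.3150/0.6850 ≈ 2.065 mcg/mL.
Trough 2.1 mcg/mL vs MEC 2 mcg/mL: adequate.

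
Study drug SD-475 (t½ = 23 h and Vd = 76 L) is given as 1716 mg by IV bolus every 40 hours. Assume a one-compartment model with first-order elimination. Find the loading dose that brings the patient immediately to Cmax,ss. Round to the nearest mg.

f = (1/2)^(40/23) ≈ 0.299550; accumulation ratio R = 1/(1−f) ≈ 1.42765.
Loading dose to hit Cmax,ss on first dose: D_load = D_maint·R ≈ 1716 × 1.42765 ≈ 2449.85 mg.

2450 mg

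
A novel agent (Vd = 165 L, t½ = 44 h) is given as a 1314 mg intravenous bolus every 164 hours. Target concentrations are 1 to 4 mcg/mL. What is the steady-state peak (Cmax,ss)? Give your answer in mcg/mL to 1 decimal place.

τ/t½ = 164/44 ≈ 3.7273, so fraction remaining f = (1/2)^(164/44) ≈ 0.0755.
At steady state, accumulation factor R = 1/(1 − e^(−kτ)) ≈ 1.0817.
Single-dose peak C₀ = D/Vd = 1314/165 ≈ 7.964 mcg/mL.
Steady-state peak Cmax,ss = C₀·R ≈ 7.964 × 1.0817 ≈ 8.615 mcg/mL.
Peak 8.6 mcg/mL vs MTC 4 mcg/mL: exceeds toxic threshold.

8.6 mcg/mL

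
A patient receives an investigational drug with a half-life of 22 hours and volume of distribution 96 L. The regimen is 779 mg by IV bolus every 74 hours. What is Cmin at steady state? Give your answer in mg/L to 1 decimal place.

0.9 mg/L

Over one 74-h interval, 74/22 ≈ 3.3636 half-lives elapse, leaving f ≈ 0.0972 of each dose.
Single-dose peak C₀ = D/Vd = 779/96 ≈ 8.115 mg/L.
Steady-state trough Cmin,ss = C₀·f/(1−f) ≈ 8.115 × 0.0972/0.9028 ≈ 0.874 mg/L.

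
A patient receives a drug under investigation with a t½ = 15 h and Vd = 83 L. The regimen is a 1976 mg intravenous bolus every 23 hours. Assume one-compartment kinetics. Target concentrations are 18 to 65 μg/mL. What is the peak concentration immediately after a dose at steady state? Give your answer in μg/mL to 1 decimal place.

36.4 μg/mL

τ/t½ = 23/15 ≈ 1.5333, so fraction remaining f = (1/2)^(23/15) ≈ 0.3455.
At steady state, accumulation factor R = 1/(1 − e^(−kτ)) ≈ 1.5279.
Each bolus raises the concentration by D/Vd = 1976/83 ≈ 23.807 μg/mL.
Steady-state peak Cmax,ss = C₀·R ≈ 23.807 × 1.5279 ≈ 36.375 μg/mL.
Peak 36.4 μg/mL vs MTC 65 μg/mL: below toxic threshold.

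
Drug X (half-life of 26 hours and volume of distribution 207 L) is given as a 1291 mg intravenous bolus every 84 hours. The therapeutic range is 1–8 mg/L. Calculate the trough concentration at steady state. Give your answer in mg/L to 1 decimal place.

0.7 mg/L

Over one 84-h interval, 84/26 ≈ 3.2308 half-lives elapse, leaving f ≈ 0.1065 of each dose.
Accumulation ratio R = 1/(1 − f) ≈ 1/0.8935 ≈ 1.1192.
Each bolus raises the concentration by D/Vd = 1291/207 ≈ 6.237 mg/L.
Cmax,ss = C₀/(1 − f) ≈ 6.237/0.8935 ≈ 6.980 mg/L.
One interval later, Cmin,ss = Cmax,ss·e^(−kτ) ≈ 6.980 × 0.1065 ≈ 0.743 mg/L.
Trough 0.7 mg/L vs MEC 1 mg/L: subtherapeutic.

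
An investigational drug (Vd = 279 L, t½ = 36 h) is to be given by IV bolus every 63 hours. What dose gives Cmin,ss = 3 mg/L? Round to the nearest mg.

τ/t½ = 63/36 ≈ 1.75, so f = (1/2)^(63/36) ≈ 0.297302.
Cmin,ss = (D/Vd)·f/(1−f), so D = Cmin,ss·Vd·(1−f)/f.
D = 3 × 279 × (1−f)/f ≈ 3 × 279 × 2.36358 ≈ 1978.32 mg.

1978 mg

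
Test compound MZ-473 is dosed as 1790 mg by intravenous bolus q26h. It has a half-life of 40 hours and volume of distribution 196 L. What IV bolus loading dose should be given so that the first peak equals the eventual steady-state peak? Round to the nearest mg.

f = (1/2)^(26/40) ≈ 0.637280; accumulation ratio R = 1/(1−f) ≈ 2.75695.
Loading dose to hit Cmax,ss on first dose: D_load = D_maint·R ≈ 1790 × 2.75695 ≈ 4934.94 mg.

4935 mg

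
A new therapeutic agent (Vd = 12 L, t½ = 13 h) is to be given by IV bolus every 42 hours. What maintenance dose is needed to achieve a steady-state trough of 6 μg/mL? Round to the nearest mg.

604 mg

τ/t½ = 42/13 ≈ 3.2308, so f = (1/2)^(42/13) ≈ 0.106523.
Cmin,ss = (D/Vd)·f/(1−f), so D = Cmin,ss·Vd·(1−f)/f.
D = 6 × 12 × (1−f)/f ≈ 6 × 12 × 8.38764 ≈ 603.91 mg.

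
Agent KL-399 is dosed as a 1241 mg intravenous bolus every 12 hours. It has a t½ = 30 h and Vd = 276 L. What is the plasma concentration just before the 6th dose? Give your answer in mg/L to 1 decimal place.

f = (1/2)^(τ/t½) = (1/2)^(12/30) ≈ 0.7579.
C₀ = D/Vd = 1241/276 ≈ 4.496 mg/L.
Before the 6th dose, 5 doses have been given. Superposition: Cmin = C₀·(f + f² + … + f^5).
≈ 4.496 × (0.7579 + 0.5744 + 0.4353 + 0.3299 + 0.2501) ≈ 4.496 × 2.3476 ≈ 10.555 mg/L.

10.6 mg/L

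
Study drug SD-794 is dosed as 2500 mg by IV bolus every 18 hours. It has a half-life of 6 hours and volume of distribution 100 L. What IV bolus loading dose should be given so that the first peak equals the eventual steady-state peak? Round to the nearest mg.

2857 mg

f = (1/2)^(18/6) ≈ 0.125000; accumulation ratio R = 1/(1−f) ≈ 1.14286.
Loading dose to hit Cmax,ss on first dose: D_load = D_maint·R ≈ 2500 × 1.14286 ≈ 2857.15 mg.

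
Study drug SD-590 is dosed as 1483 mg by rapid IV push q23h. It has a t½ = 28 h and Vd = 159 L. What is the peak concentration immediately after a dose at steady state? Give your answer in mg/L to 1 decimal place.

21.5 mg/L

k = ln2/t½ = ln2/28 ≈ 0.024755 h⁻¹; fraction remaining f = e^(−kτ) = e^(−0.024755×23) ≈ 0.5659.
Accumulation ratio R = 1/(1 − f) ≈ 1/0.4341 ≈ 2.3036.
Each bolus raises the concentration by D/Vd = 1483/159 ≈ 9.327 mg/L.
Steady-state peak Cmax,ss = C₀·R ≈ 9.327 × 2.3036 ≈ 21.486 mg/L.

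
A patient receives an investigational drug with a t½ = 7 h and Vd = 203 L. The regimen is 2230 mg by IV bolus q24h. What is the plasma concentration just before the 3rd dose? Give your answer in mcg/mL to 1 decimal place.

f = (1/2)^(τ/t½) = (1/2)^(24/7) ≈ 0.0929.
C₀ = D/Vd = 2230/203 ≈ 10.985 mcg/mL.
Before the 3rd dose, 2 doses have been given. Superposition: Cmin = C₀·(f + f²).
≈ 10.985 × (0.0929 + 0.0086) ≈ 10.985 × 0.1015 ≈ 1.115 mcg/mL.

1.1 mcg/mL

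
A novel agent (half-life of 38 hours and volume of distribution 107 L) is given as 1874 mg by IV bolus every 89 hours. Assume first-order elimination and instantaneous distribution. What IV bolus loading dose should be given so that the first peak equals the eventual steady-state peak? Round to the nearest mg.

2334 mg

f = (1/2)^(89/38) ≈ 0.197222; accumulation ratio R = 1/(1−f) ≈ 1.24567.
Loading dose to hit Cmax,ss on first dose: D_load = D_maint·R ≈ 1874 × 1.24567 ≈ 2334.39 mg.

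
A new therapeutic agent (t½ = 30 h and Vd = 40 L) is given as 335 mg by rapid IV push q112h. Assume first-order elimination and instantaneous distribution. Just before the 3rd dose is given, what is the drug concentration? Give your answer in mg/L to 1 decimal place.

f = (1/2)^(τ/t½) = (1/2)^(112/30) ≈ 0.0752.
C₀ = D/Vd = 335/40 ≈ 8.375 mg/L.
Before the 3rd dose, 2 doses have been given. Superposition: Cmin = C₀·(f + f²).
≈ 8.375 × (0.0752 + 0.0057) ≈ 8.375 × 0.0809 ≈ 0.678 mg/L.

0.7 mg/L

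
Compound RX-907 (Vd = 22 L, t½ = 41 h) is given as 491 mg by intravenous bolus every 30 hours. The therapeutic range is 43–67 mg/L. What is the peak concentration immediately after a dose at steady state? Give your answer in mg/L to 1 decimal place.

k = ln2/t½ = ln2/41 ≈ 0.016906 h⁻¹; fraction remaining f = e^(−kτ) = e^(−0.016906×30) ≈ 0.6022.
Accumulation ratio R = 1/(1 − f) ≈ 1/0.3978 ≈ 2.5138.
Single-dose peak C₀ = D/Vd = 491/22 ≈ 22.318 mg/L.
Cmax,ss = C₀/(1 − f) ≈ 22.318/0.3978 ≈ 56.104 mg/L.
Peak 56.1 mg/L vs MTC 67 mg/L: below toxic threshold.

56.1 mg/L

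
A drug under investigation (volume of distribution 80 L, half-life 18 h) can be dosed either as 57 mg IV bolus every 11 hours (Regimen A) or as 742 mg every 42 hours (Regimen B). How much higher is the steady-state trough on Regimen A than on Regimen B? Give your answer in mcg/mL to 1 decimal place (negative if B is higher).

Regimen A: f = (1/2)^(11/18) ≈ 0.6547; Cmin,ss = (57/80)·f/(1−f) ≈ 1.351 mcg/mL.
Regimen B: f = (1/2)^(42/18) ≈ 0.1984; Cmin,ss = (742/80)·f/(1−f) ≈ 2.296 mcg/mL.
Difference ≈ 1.351 − 2.296 ≈ -0.945 mcg/mL.

-0.9 mcg/mL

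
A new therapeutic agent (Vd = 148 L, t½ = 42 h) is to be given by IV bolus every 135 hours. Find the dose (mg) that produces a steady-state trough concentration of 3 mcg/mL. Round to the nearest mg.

3677 mg

τ/t½ = 135/42 ≈ 3.2143, so f = (1/2)^(135/42) ≈ 0.107747.
Cmin,ss = (D/Vd)·f/(1−f), so D = Cmin,ss·Vd·(1−f)/f.
D = 3 × 148 × (1−f)/f ≈ 3 × 148 × 8.28100 ≈ 3676.76 mg.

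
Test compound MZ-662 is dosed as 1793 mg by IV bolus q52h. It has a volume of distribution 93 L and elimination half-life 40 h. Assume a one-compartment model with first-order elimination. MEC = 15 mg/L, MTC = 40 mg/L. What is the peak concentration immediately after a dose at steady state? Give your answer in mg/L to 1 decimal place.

32.5 mg/L

τ/t½ = 52/40 ≈ 1.3, so fraction remaining f = (1/2)^(52/40) ≈ 0.4061.
At steady state, accumulation factor R = 1/(1 − e^(−kτ)) ≈ 1.6838.
Single-dose peak C₀ = D/Vd = 1793/93 ≈ 19.280 mg/L.
Cmax,ss = C₀/(1 − f) ≈ 19.280/0.5939 ≈ 32.463 mg/L.
Peak 32.5 mg/L vs MTC 40 mg/L: below toxic threshold.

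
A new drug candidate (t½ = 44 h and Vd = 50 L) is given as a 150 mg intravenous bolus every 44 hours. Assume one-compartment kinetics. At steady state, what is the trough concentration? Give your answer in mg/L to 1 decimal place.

3.0 mg/L

The dosing interval is 1 half-life, so f = 2^(−1) = 0.5.
At steady state, R = 1/(1 − 0.5) = 2/1.
Single-dose peak C₀ = D/Vd = 150/50 = 3 mg/L.
Steady-state peak Cmax,ss = C₀·R = 3 × 2/1 ≈ 6.000 mg/L.
Steady-state trough Cmin,ss = Cmax,ss·f ≈ 6.000 × 0.5 ≈ 3.000 mg/L.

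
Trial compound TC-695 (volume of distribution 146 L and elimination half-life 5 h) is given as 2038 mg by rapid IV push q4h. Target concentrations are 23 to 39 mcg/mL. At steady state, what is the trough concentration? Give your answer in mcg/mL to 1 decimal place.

18.8 mcg/mL

τ/t½ = 4/5 ≈ 0.8, so fraction remaining f = (1/2)^(4/5) ≈ 0.5743.
Single-dose peak C₀ = D/Vd = 2038/146 ≈ 13.959 mcg/mL.
Steady-state trough Cmin,ss = C₀·f/(1−f) ≈ 13.959 × 0.5743/0.4257 ≈ 18.832 mcg/mL.
Trough 18.8 mcg/mL vs MEC 23 mcg/mL: subtherapeutic.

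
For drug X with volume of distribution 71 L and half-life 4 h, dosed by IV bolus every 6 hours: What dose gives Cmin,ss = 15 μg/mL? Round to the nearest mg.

τ/t½ = 6/4 ≈ 1.5, so f = (1/2)^(6/4) ≈ 0.353553.
Cmin,ss = (D/Vd)·f/(1−f), so D = Cmin,ss·Vd·(1−f)/f.
D = 15 × 71 × (1−f)/f ≈ 15 × 71 × 1.82843 ≈ 1947.28 mg.

1947 mg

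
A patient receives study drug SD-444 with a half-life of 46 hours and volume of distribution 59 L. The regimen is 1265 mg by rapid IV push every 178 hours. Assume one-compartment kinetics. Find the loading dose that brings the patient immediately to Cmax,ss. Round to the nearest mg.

f = (1/2)^(178/46) ≈ 0.068414; accumulation ratio R = 1/(1−f) ≈ 1.07344.
Loading dose to hit Cmax,ss on first dose: D_load = D_maint·R ≈ 1265 × 1.07344 ≈ 1357.90 mg.

1358 mg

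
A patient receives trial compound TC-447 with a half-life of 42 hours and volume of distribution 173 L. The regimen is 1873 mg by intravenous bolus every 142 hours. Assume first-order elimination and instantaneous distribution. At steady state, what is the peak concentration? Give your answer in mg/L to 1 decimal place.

12.0 mg/L

k = ln2/t½ = ln2/42 ≈ 0.016504 h⁻¹; fraction remaining f = e^(−kτ) = e^(−0.016504×142) ≈ 0.0960.
Accumulation ratio R = 1/(1 − f) ≈ 1/0.9040 ≈ 1.1062.
Single-dose peak C₀ = D/Vd = 1873/173 ≈ 10.827 mg/L.
Steady-state peak Cmax,ss = C₀·R ≈ 10.827 × 1.1062 ≈ 11.977 mg/L.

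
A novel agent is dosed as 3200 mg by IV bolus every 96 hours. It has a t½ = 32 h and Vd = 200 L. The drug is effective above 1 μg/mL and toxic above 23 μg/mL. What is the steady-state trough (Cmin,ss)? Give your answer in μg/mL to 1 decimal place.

The dosing interval is 3 half-lives, so f = 2^(−3) = 0.125.
Accumulation ratio R = 1/(1 − f) = 1/0.875 = 8/7.
Single-dose peak C₀ = D/Vd = 3200/200 = 16 μg/mL.
Steady-state peak Cmax,ss = C₀·R = 16 × 8/7 ≈ 18.286 μg/mL.
Steady-state trough Cmin,ss = Cmax,ss·f ≈ 18.286 × 0.125 ≈ 2.286 μg/mL.
Trough 2.3 μg/mL vs MEC 1 μg/mL: adequate.

2.3 μg/mL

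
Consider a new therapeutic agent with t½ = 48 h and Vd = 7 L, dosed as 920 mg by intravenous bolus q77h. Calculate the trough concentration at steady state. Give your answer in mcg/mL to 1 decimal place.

k = ln2/t½ = ln2/48 ≈ 0.014441 h⁻¹; fraction remaining f = e^(−kτ) = e^(−0.014441×77) ≈ 0.3289.
At steady state, accumulation factor R = 1/(1 − e^(−kτ)) ≈ 1.4901.
Single-dose peak C₀ = D/Vd = 920/7 ≈ 131.429 mcg/mL.
Cmax,ss = C₀/(1 − f) ≈ 131.429/0.6711 ≈ 195.841 mcg/mL.
Steady-state trough Cmin,ss = Cmax,ss·f ≈ 195.841 × 0.3289 ≈ 64.412 mcg/mL.

64.4 mcg/mL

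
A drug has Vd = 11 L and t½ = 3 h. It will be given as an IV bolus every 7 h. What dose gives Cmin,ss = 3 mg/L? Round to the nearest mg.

τ/t½ = 7/3 ≈ 2.3333, so f = (1/2)^(7/3) ≈ 0.198425.
Cmin,ss = (D/Vd)·f/(1−f), so D = Cmin,ss·Vd·(1−f)/f.
D = 3 × 11 × (1−f)/f ≈ 3 × 11 × 4.03969 ≈ 133.31 mg.

133 mg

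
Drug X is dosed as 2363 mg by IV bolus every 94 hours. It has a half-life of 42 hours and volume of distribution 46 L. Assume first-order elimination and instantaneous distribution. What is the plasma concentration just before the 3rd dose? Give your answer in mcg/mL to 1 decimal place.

13.2 mcg/mL

f = (1/2)^(τ/t½) = (1/2)^(94/42) ≈ 0.2120.
C₀ = D/Vd = 2363/46 ≈ 51.370 mcg/mL.
Before the 3rd dose, 2 doses have been given. Superposition: Cmin = C₀·(f + f²).
≈ 51.370 × (0.2120 + 0.0449) ≈ 51.370 × 0.2569 ≈ 13.197 mcg/mL.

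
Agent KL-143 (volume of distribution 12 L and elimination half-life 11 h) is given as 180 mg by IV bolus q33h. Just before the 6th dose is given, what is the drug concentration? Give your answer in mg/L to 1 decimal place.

f = (1/2)^(τ/t½) = (1/2)^(33/11) ≈ 0.1250.
C₀ = D/Vd = 180/12 ≈ 15.000 mg/L.
Before the 6th dose, 5 doses have been given. Superposition: Cmin = C₀·(f + f² + … + f^5).
≈ 15.000 × (0.1250 + 0.0156 + 0.0020 + 0.0002 + 0.0000) ≈ 15.000 × 0.1428 ≈ 2.142 mg/L.

2.1 mg/L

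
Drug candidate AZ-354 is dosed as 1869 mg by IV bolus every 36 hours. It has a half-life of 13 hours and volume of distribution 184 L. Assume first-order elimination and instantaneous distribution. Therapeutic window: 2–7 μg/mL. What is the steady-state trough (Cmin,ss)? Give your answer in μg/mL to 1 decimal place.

k = ln2/t½ = ln2/13 ≈ 0.053319 h⁻¹; fraction remaining f = e^(−kτ) = e^(−0.053319×36) ≈ 0.1467.
At steady state, accumulation factor R = 1/(1 − e^(−kτ)) ≈ 1.1719.
Single-dose peak C₀ = D/Vd = 1869/184 ≈ 10.158 μg/mL.
Steady-state peak Cmax,ss = C₀·R ≈ 10.158 × 1.1719 ≈ 11.904 μg/mL.
One interval later, Cmin,ss = Cmax,ss·e^(−kτ) ≈ 11.904 × 0.1467 ≈ 1.746 μg/mL.
Trough 1.7 μg/mL vs MEC 2 μg/mL: subtherapeutic.

1.7 μg/mL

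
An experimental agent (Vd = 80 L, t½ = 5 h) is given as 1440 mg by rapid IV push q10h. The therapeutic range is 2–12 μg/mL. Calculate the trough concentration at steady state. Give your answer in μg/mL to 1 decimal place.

τ = 10 h = 2 half-lives, so f = (1/2)^2 = 0.25.
Accumulation ratio R = 1/(1 − f) = 1/0.75 = 4/3.
Single-dose peak C₀ = D/Vd = 1440/80 = 18 μg/mL.
Steady-state peak Cmax,ss = C₀·R = 18 × 4/3 ≈ 24.000 μg/mL.
Steady-state trough Cmin,ss = Cmax,ss·f ≈ 24.000 × 0.25 ≈ 6.000 μg/mL.
Trough 6.0 μg/mL vs MEC 2 μg/mL: adequate.

6.0 μg/mL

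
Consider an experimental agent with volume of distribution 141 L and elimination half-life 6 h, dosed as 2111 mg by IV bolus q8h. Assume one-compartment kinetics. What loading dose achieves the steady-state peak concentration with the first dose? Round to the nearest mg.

f = (1/2)^(8/6) ≈ 0.396850; accumulation ratio R = 1/(1−f) ≈ 1.65796.
Loading dose to hit Cmax,ss on first dose: D_load = D_maint·R ≈ 2111 × 1.65796 ≈ 3499.95 mg.

3500 mg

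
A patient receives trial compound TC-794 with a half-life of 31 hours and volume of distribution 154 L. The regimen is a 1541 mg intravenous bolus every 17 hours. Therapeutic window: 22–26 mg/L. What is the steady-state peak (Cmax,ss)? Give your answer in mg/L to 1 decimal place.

31.6 mg/L

Over one 17-h interval, 17/31 ≈ 0.54839 half-lives elapse, leaving f ≈ 0.6838 of each dose.
At steady state, accumulation factor R = 1/(1 − e^(−kτ)) ≈ 3.1626.
Single-dose peak C₀ = D/Vd = 1541/154 ≈ 10.006 mg/L.
Cmax,ss = C₀/(1 − f) ≈ 10.006/0.3162 ≈ 31.645 mg/L.
Peak 31.6 mg/L vs MTC 26 mg/L: exceeds toxic threshold.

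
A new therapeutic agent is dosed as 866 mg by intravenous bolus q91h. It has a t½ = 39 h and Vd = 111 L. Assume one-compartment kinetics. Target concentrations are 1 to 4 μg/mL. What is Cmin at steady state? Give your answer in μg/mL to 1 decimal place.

τ/t½ = 91/39 ≈ 2.3333, so fraction remaining f = (1/2)^(91/39) ≈ 0.1984.
Each bolus raises the concentration by D/Vd = 866/111 ≈ 7.802 μg/mL.
Steady-state trough Cmin,ss = C₀·f/(1−f) ≈ 7.802 × 0.1984/0.8016 ≈ 1.931 μg/mL.
Trough 1.9 μg/mL vs MEC 1 μg/mL: adequate.

1.9 μg/mL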